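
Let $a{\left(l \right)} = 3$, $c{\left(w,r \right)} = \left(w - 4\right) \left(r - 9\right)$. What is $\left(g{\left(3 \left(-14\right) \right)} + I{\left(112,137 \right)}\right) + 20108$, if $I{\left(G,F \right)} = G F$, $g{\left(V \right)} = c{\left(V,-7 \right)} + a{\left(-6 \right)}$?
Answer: $36191$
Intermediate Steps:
$c{\left(w,r \right)} = \left(-9 + r\right) \left(-4 + w\right)$ ($c{\left(w,r \right)} = \left(-4 + w\right) \left(-9 + r\right) = \left(-9 + r\right) \left(-4 + w\right)$)
$g{\left(V \right)} = 67 - 16 V$ ($g{\left(V \right)} = \left(36 - 9 V - -28 - 7 V\right) + 3 = \left(36 - 9 V + 28 - 7 V\right) + 3 = \left(64 - 16 V\right) + 3 = 67 - 16 V$)
$I{\left(G,F \right)} = F G$
$\left(g{\left(3 \left(-14\right) \right)} + I{\left(112,137 \right)}\right) + 20108 = \left(\left(67 - 16 \cdot 3 \left(-14\right)\right) + 137 \cdot 112\right) + 20108 = \left(\left(67 - -672\right) + 15344\right) + 20108 = \left(\left(67 + 672\right) + 15344\right) + 20108 = \left(739 + 15344\right) + 20108 = 16083 + 20108 = 36191$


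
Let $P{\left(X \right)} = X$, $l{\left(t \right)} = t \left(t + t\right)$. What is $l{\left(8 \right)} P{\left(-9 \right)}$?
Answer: $-1152$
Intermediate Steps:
$l{\left(t \right)} = 2 t^{2}$ ($l{\left(t \right)} = t 2 t = 2 t^{2}$)
$l{\left(8 \right)} P{\left(-9 \right)} = 2 \cdot 8^{2} \left(-9\right) = 2 \cdot 64 \left(-9\right) = 128 \left(-9\right) = -1152$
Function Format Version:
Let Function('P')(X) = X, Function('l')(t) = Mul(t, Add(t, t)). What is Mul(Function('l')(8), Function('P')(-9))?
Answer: -1152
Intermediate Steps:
Function('l')(t) = Mul(2, Pow(t, 2)) (Function('l')(t) = Mul(t, Mul(2, t)) = Mul(2, Pow(t, 2)))
Mul(Function('l')(8), Function('P')(-9)) = Mul(Mul(2, Pow(8, 2)), -9) = Mul(Mul(2, 64), -9) = Mul(128, -9) = -1152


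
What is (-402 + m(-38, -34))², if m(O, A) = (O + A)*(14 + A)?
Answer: 1077444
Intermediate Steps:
m(O, A) = (14 + A)*(A + O) (m(O, A) = (A + O)*(14 + A) = (14 + A)*(A + O))
(-402 + m(-38, -34))² = (-402 + ((-34)² + 14*(-34) + 14*(-38) - 34*(-38)))² = (-402 + (1156 - 476 - 532 + 1292))² = (-402 + 1440)² = 1038² = 1077444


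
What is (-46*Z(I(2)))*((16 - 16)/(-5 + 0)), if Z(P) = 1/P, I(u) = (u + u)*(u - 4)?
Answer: 0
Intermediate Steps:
I(u) = 2*u*(-4 + u) (I(u) = (2*u)*(-4 + u) = 2*u*(-4 + u))
Z(P) = 1/P
(-46*Z(I(2)))*((16 - 16)/(-5 + 0)) = (-46*1/(4*(-4 + 2)))*((16 - 16)/(-5 + 0)) = (-46/(2*2*(-2)))*(0/(-5)) = (-46/(-8))*(0*(-1/5)) = -46*(-1/8)*0 = (23/4)*0 = 0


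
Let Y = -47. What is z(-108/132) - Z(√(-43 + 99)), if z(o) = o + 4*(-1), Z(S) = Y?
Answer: 464/11 ≈ 42.182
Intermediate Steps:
Z(S) = -47
z(o) = -4 + o (z(o) = o - 4 = -4 + o)
z(-108/132) - Z(√(-43 + 99)) = (-4 - 108/132) - 1*(-47) = (-4 - 108*1/132) + 47 = (-4 - 9/11) + 47 = -53/11 + 47 = 464/11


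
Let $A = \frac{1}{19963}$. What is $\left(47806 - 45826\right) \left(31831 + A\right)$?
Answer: $\frac{1258175662920}{19963} \approx 6.3025 \cdot 10^{7}$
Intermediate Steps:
$A = \frac{1}{19963} \approx 5.0093 \cdot 10^{-5}$
$\left(47806 - 45826\right) \left(31831 + A\right) = \left(47806 - 45826\right) \left(31831 + \frac{1}{19963}\right) = 1980 \cdot \frac{635442254}{19963} = \frac{1258175662920}{19963}$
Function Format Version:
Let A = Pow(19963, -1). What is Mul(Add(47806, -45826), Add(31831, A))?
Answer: Rational(1258175662920, 19963) ≈ 6.3025e+7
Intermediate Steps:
A = Rational(1, 19963) ≈ 5.0093e-5
Mul(Add(47806, -45826), Add(31831, A)) = Mul(Add(47806, -45826), Add(31831, Rational(1, 19963))) = Mul(1980, Rational(635442254, 19963)) = Rational(1258175662920, 19963)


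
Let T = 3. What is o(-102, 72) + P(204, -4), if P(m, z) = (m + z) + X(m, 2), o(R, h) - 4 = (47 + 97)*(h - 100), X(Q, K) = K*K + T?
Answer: -3821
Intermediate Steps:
X(Q, K) = 3 + K**2 (X(Q, K) = K*K + 3 = K**2 + 3 = 3 + K**2)
o(R, h) = -14396 + 144*h (o(R, h) = 4 + (47 + 97)*(h - 100) = 4 + 144*(-100 + h) = 4 + (-14400 + 144*h) = -14396 + 144*h)
P(m, z) = 7 + m + z (P(m, z) = (m + z) + (3 + 2**2) = (m + z) + (3 + 4) = (m + z) + 7 = 7 + m + z)
o(-102, 72) + P(204, -4) = (-14396 + 144*72) + (7 + 204 - 4) = (-14396 + 10368) + 207 = -4028 + 207 = -3821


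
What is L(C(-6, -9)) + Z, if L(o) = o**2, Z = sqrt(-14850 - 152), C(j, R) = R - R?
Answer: I*sqrt(15002) ≈ 122.48*I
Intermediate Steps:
C(j, R) = 0
Z = I*sqrt(15002) (Z = sqrt(-15002) = I*sqrt(15002) ≈ 122.48*I)
L(C(-6, -9)) + Z = 0**2 + I*sqrt(15002) = 0 + I*sqrt(15002) = I*sqrt(15002)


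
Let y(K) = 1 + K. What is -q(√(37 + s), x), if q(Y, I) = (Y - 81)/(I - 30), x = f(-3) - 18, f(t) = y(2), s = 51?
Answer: -9/5 + 2*√22/45 ≈ -1.5915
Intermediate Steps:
f(t) = 3 (f(t) = 1 + 2 = 3)
x = -15 (x = 3 - 18 = -15)
q(Y, I) = (-81 + Y)/(-30 + I)
-q(√(37 + s), x) = -(-81 + √(37 + 51))/(-30 - 15) = -(-81 + √88)/(-45) = -(-1)*(-81 + 2*√22)/45 = -(9/5 - 2*√22/45) = -9/5 + 2*√22/45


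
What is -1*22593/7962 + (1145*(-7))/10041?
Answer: -96890581/26648814 ≈ -3.6358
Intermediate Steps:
-1*22593/7962 + (1145*(-7))/10041 = -22593*1/7962 - 8015*1/10041 = -7531/2654 - 8015/10041 = -96890581/26648814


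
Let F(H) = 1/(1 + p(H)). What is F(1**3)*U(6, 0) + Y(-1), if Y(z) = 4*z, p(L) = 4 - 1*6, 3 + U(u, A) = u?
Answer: -7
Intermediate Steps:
U(u, A) = -3 + u
p(L) = -2 (p(L) = 4 - 6 = -2)
F(H) = -1 (F(H) = 1/(1 - 2) = 1/(-1) = -1)
F(1**3)*U(6, 0) + Y(-1) = -(-3 + 6) + 4*(-1) = -1*3 - 4 = -3 - 4 = -7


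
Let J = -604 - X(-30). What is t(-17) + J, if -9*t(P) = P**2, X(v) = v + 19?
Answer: -5626/9 ≈ -625.11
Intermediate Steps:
X(v) = 19 + v
t(P) = -P**2/9
J = -593 (J = -604 - (19 - 30) = -604 - 1*(-11) = -604 + 11 = -593)
t(-17) + J = -1/9*(-17)**2 - 593 = -1/9*289 - 593 = -289/9 - 593 = -5626/9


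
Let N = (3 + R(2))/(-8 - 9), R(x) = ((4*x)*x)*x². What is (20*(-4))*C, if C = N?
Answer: 5360/17 ≈ 315.29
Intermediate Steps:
R(x) = 4*x⁴ (R(x) = (4*x²)*x² = 4*x⁴)
N = -67/17 (N = (3 + 4*2⁴)/(-8 - 9) = (3 + 4*16)/(-17) = (3 + 64)*(-1/17) = 67*(-1/17) = -67/17 ≈ -3.9412)
C = -67/17 ≈ -3.9412
(20*(-4))*C = (20*(-4))*(-67/17) = -80*(-67/17) = 5360/17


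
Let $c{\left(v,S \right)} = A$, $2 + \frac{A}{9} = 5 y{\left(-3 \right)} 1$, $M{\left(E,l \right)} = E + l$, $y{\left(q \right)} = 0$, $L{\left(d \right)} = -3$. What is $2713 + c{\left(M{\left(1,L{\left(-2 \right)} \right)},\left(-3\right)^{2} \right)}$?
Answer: $2695$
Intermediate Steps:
$A = -18$ ($A = -18 + 9 \cdot 5 \cdot 0 \cdot 1 = -18 + 9 \cdot 0 \cdot 1 = -18 + 9 \cdot 0 = -18 + 0 = -18$)
$c{\left(v,S \right)} = -18$
$2713 + c{\left(M{\left(1,L{\left(-2 \right)} \right)},\left(-3\right)^{2} \right)} = 2713 - 18 = 2695$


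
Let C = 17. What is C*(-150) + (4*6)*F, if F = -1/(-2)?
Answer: -2538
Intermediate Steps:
F = ½ (F = -1*(-½) = ½ ≈ 0.50000)
C*(-150) + (4*6)*F = 17*(-150) + (4*6)*(½) = -2550 + 24*(½) = -2550 + 12 = -2538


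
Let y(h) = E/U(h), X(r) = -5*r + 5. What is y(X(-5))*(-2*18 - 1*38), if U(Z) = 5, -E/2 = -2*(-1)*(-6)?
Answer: -1776/5 ≈ -355.20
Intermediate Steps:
E = 24 (E = -2*(-2*(-1))*(-6) = -4*(-6) = -2*(-12) = 24)
X(r) = 5 - 5*r
y(h) = 24/5
y(X(-5))*(-2*18 - 1*38) = 24*(-2*18 - 1*38)/5 = 24*(-36 - 38)/5 = (24/5)*(-74) = -1776/5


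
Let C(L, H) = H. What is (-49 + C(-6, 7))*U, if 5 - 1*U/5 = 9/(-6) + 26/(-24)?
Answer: -3185/2 ≈ -1592.5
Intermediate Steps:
U = 455/12 (U = 25 - 5*(9/(-6) + 26/(-24)) = 25 - 5*(9*(-⅙) + 26*(-1/24)) = 25 - 5*(-3/2 - 13/12) = 25 - 5*(-31/12) = 25 + 155/12 = 455/12 ≈ 37.917)
(-49 + C(-6, 7))*U = (-49 + 7)*(455/12) = -42*455/12 = -3185/2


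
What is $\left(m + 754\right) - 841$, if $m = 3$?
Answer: $-84$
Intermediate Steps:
$\left(m + 754\right) - 841 = \left(3 + 754\right) - 841 = 757 - 841 = -84$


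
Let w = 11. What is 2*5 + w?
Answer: 21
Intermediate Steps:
2*5 + w = 2*5 + 11 = 10 + 11 = 21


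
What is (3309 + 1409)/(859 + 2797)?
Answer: 2359/1828 ≈ 1.2905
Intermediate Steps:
(3309 + 1409)/(859 + 2797) = 4718/3656 = 4718*(1/3656) = 2359/1828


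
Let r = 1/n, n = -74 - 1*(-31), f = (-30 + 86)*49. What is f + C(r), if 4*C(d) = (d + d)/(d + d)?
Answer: 10977/4 ≈ 2744.3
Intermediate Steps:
f = 2744 (f = 56*49 = 2744)
n = -43 (n = -74 + 31 = -43)
r = -1/43 (r = 1/(-43) = -1/43 ≈ -0.023256)
C(d) = ¼ (C(d) = ((d + d)/(d + d))/4 = ((2*d)/((2*d)))/4 = ((2*d)*(1/(2*d)))/4 = (¼)*1 = ¼)
f + C(r) = 2744 + ¼ = 10977/4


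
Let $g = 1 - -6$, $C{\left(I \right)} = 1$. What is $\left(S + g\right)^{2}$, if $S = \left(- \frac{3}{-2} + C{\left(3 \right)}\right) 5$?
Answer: $\frac{1521}{4} \approx 380.25$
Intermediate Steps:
$S = \frac{25}{2}$ ($S = \left(- \frac{3}{-2} + 1\right) 5 = \left(\left(-3\right) \left(- \frac{1}{2}\right) + 1\right) 5 = \left(\frac{3}{2} + 1\right) 5 = \frac{5}{2} \cdot 5 = \frac{25}{2} \approx 12.5$)
$g = 7$ ($g = 1 + 6 = 7$)
$\left(S + g\right)^{2} = \left(\frac{25}{2} + 7\right)^{2} = \left(\frac{39}{2}\right)^{2} = \frac{1521}{4}$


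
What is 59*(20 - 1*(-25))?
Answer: 2655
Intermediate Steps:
59*(20 - 1*(-25)) = 59*(20 + 25) = 59*45 = 2655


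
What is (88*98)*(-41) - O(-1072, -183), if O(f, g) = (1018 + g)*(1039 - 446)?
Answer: -848739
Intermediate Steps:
O(f, g) = 603674 + 593*g (O(f, g) = (1018 + g)*593 = 603674 + 593*g)
(88*98)*(-41) - O(-1072, -183) = (88*98)*(-41) - (603674 + 593*(-183)) = 8624*(-41) - (603674 - 108519) = -353584 - 1*495155 = -353584 - 495155 = -848739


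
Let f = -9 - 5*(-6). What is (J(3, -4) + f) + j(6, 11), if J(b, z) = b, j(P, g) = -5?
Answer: 19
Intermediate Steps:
f = 21 (f = -9 + 30 = 21)
(J(3, -4) + f) + j(6, 11) = (3 + 21) - 5 = 24 - 5 = 19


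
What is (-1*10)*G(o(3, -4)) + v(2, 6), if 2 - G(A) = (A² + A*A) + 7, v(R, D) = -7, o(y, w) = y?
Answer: 223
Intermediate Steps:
G(A) = -5 - 2*A² (G(A) = 2 - ((A² + A*A) + 7) = 2 - ((A² + A²) + 7) = 2 - (2*A² + 7) = 2 - (7 + 2*A²) = 2 + (-7 - 2*A²) = -5 - 2*A²)
(-1*10)*G(o(3, -4)) + v(2, 6) = (-1*10)*(-5 - 2*3²) - 7 = -10*(-5 - 2*9) - 7 = -10*(-5 - 18) - 7 = -10*(-23) - 7 = 230 - 7 = 223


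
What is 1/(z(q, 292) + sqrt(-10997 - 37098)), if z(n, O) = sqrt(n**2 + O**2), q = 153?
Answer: 1/(sqrt(108673) + I*sqrt(48095)) ≈ 0.0021028 - 0.0013989*I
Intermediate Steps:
z(n, O) = sqrt(O**2 + n**2)
1/(z(q, 292) + sqrt(-10997 - 37098)) = 1/(sqrt(292**2 + 153**2) + sqrt(-10997 - 37098)) = 1/(sqrt(85264 + 23409) + sqrt(-48095)) = 1/(sqrt(108673) + I*sqrt(48095))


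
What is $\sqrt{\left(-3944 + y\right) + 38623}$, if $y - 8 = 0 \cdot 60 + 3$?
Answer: $\sqrt{34690} \approx 186.25$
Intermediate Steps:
$y = 11$ ($y = 8 + \left(0 \cdot 60 + 3\right) = 8 + \left(0 + 3\right) = 8 + 3 = 11$)
$\sqrt{\left(-3944 + y\right) + 38623} = \sqrt{\left(-3944 + 11\right) + 38623} = \sqrt{-3933 + 38623} = \sqrt{34690}$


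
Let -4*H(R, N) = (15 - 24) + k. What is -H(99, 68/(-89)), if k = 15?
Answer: 3/2 ≈ 1.5000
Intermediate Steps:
H(R, N) = -3/2 (H(R, N) = -((15 - 24) + 15)/4 = -(-9 + 15)/4 = -1/4*6 = -3/2)
-H(99, 68/(-89)) = -1*(-3/2) = 3/2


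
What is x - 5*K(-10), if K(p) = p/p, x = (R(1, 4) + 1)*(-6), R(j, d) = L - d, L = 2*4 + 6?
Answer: -71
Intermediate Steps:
L = 14 (L = 8 + 6 = 14)
R(j, d) = 14 - d
x = -66 (x = ((14 - 1*4) + 1)*(-6) = ((14 - 4) + 1)*(-6) = (10 + 1)*(-6) = 11*(-6) = -66)
K(p) = 1
x - 5*K(-10) = -66 - 5*1 = -66 - 5 = -71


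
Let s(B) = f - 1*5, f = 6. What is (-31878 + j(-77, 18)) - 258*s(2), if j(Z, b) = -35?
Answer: -32171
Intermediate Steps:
s(B) = 1 (s(B) = 6 - 1*5 = 6 - 5 = 1)
(-31878 + j(-77, 18)) - 258*s(2) = (-31878 - 35) - 258*1 = -31913 - 258 = -32171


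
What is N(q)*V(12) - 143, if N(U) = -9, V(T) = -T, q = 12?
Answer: -35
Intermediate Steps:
N(q)*V(12) - 143 = -(-9)*12 - 143 = -9*(-12) - 143 = 108 - 143 = -35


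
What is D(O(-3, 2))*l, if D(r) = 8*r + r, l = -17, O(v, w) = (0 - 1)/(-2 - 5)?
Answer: -153/7 ≈ -21.857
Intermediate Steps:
O(v, w) = ⅐ (O(v, w) = -1/(-7) = -1*(-⅐) = ⅐)
D(r) = 9*r
D(O(-3, 2))*l = (9*(⅐))*(-17) = (9/7)*(-17) = -153/7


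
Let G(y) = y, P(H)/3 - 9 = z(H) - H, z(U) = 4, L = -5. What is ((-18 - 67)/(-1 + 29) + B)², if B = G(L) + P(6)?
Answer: 131769/784 ≈ 168.07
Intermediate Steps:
P(H) = 39 - 3*H (P(H) = 27 + 3*(4 - H) = 27 + (12 - 3*H) = 39 - 3*H)
B = 16 (B = -5 + (39 - 3*6) = -5 + (39 - 18) = -5 + 21 = 16)
((-18 - 67)/(-1 + 29) + B)² = ((-18 - 67)/(-1 + 29) + 16)² = (-85/28 + 16)² = (363/28)² = 131769/784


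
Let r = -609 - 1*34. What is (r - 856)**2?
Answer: 2247001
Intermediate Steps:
r = -643 (r = -609 - 34 = -643)
(r - 856)**2 = (-643 - 856)**2 = (-1499)**2 = 2247001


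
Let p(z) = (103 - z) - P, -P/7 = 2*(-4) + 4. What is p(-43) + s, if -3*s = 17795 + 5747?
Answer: -23188/3 ≈ -7729.3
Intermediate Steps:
P = 28 (P = -7*(2*(-4) + 4) = -7*(-8 + 4) = -7*(-4) = 28)
s = -23542/3 (s = -(17795 + 5747)/3 = -1/3*23542 = -23542/3 ≈ -7847.3)
p(z) = 75 - z (p(z) = (103 - z) - 1*28 = (103 - z) - 28 = 75 - z)
p(-43) + s = (75 - 1*(-43)) - 23542/3 = (75 + 43) - 23542/3 = 118 - 23542/3 = -23188/3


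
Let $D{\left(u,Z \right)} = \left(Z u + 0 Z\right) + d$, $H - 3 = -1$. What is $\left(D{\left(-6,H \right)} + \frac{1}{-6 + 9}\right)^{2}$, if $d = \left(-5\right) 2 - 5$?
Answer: $\frac{6400}{9} \approx 711.11$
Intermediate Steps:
$H = 2$ ($H = 3 - 1 = 2$)
$d = -15$ ($d = -10 - 5 = -15$)
$D{\left(u,Z \right)} = -15 + Z u$ ($D{\left(u,Z \right)} = \left(Z u + 0 Z\right) - 15 = \left(Z u + 0\right) - 15 = Z u - 15 = -15 + Z u$)
$\left(D{\left(-6,H \right)} + \frac{1}{-6 + 9}\right)^{2} = \left(\left(-15 + 2 \left(-6\right)\right) + \frac{1}{-6 + 9}\right)^{2} = \left(\left(-15 - 12\right) + \frac{1}{3}\right)^{2} = \left(-27 + \frac{1}{3}\right)^{2} = \left(- \frac{80}{3}\right)^{2} = \frac{6400}{9}$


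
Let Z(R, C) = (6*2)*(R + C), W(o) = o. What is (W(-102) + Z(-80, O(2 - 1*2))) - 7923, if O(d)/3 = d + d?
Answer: -8985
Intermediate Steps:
O(d) = 6*d (O(d) = 3*(d + d) = 3*(2*d) = 6*d)
Z(R, C) = 12*C + 12*R (Z(R, C) = 12*(C + R) = 12*C + 12*R)
(W(-102) + Z(-80, O(2 - 1*2))) - 7923 = (-102 + (12*(6*(2 - 1*2)) + 12*(-80))) - 7923 = (-102 + (12*(6*(2 - 2)) - 960)) - 7923 = (-102 + (12*(6*0) - 960)) - 7923 = (-102 + (12*0 - 960)) - 7923 = (-102 + (0 - 960)) - 7923 = (-102 - 960) - 7923 = -1062 - 7923 = -8985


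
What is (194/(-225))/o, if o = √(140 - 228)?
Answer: 97*I*√22/4950 ≈ 0.091913*I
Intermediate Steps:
o = 2*I*√22 (o = √(-88) = 2*I*√22 ≈ 9.3808*I)
(194/(-225))/o = (194/(-225))/((2*I*√22)) = (194*(-1/225))*(-I*√22/44) = -(-97)*I*√22/4950 = 97*I*√22/4950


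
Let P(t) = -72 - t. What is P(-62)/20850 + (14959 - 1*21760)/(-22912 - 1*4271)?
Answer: 4717634/18892185 ≈ 0.24971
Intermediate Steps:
P(-62)/20850 + (14959 - 1*21760)/(-22912 - 1*4271) = (-72 - 1*(-62))/20850 + (14959 - 1*21760)/(-22912 - 1*4271) = (-72 + 62)*(1/20850) + (14959 - 21760)/(-22912 - 4271) = -10*1/20850 - 6801/(-27183) = -1/2085 - 6801*(-1/27183) = -1/2085 + 2267/9061 = 4717634/18892185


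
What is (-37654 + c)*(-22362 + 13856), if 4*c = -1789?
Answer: 648178465/2 ≈ 3.2409e+8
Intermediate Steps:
c = -1789/4 (c = (¼)*(-1789) = -1789/4 ≈ -447.25)
(-37654 + c)*(-22362 + 13856) = (-37654 - 1789/4)*(-22362 + 13856) = -152405/4*(-8506) = 648178465/2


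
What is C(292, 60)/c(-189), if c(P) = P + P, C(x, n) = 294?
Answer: -7/9 ≈ -0.77778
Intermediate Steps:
c(P) = 2*P
C(292, 60)/c(-189) = 294/((2*(-189))) = 294/(-378) = 294*(-1/378) = -7/9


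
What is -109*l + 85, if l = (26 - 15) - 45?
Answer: 3791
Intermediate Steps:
l = -34 (l = 11 - 45 = -34)
-109*l + 85 = -109*(-34) + 85 = 3706 + 85 = 3791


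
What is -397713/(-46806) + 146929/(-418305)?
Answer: 53162725897/6526394610 ≈ 8.1458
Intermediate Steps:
-397713/(-46806) + 146929/(-418305) = -397713*(-1/46806) + 146929*(-1/418305) = 132571/15602 - 146929/418305 = 53162725897/6526394610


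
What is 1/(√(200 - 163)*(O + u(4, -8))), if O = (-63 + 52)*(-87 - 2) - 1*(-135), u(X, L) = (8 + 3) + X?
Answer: √37/41773 ≈ 0.00014561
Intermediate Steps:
u(X, L) = 11 + X
O = 1114 (O = -11*(-89) + 135 = 979 + 135 = 1114)
1/(√(200 - 163)*(O + u(4, -8))) = 1/(√(200 - 163)*(1114 + (11 + 4))) = 1/(√37*(1114 + 15)) = 1/(√37*1129) = 1/(1129*√37) = √37/41773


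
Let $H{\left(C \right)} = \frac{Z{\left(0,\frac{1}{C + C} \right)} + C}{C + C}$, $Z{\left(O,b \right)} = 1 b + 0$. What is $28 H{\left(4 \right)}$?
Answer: $\frac{231}{16} \approx 14.438$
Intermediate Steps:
$Z{\left(O,b \right)} = b$ ($Z{\left(O,b \right)} = b + 0 = b$)
$H{\left(C \right)} = \frac{C + \frac{1}{2 C}}{2 C}$ ($H{\left(C \right)} = \frac{\frac{1}{C + C} + C}{C + C} = \frac{\frac{1}{2 C} + C}{2 C} = \left(\frac{1}{2 C} + C\right) \frac{1}{2 C} = \left(C + \frac{1}{2 C}\right) \frac{1}{2 C} = \frac{C + \frac{1}{2 C}}{2 C}$)
$28 H{\left(4 \right)} = 28 \left(\frac{1}{2} + \frac{1}{4 \cdot 16}\right) = 28 \left(\frac{1}{2} + \frac{1}{4} \cdot \frac{1}{16}\right) = 28 \left(\frac{1}{2} + \frac{1}{64}\right) = 28 \cdot \frac{33}{64} = \frac{231}{16}$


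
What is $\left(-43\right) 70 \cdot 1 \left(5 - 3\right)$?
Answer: $-6020$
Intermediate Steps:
$\left(-43\right) 70 \cdot 1 \left(5 - 3\right) = - 3010 \cdot 1 \cdot 2 = \left(-3010\right) 2 = -6020$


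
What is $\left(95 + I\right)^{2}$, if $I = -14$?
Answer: $6561$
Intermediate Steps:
$\left(95 + I\right)^{2} = \left(95 - 14\right)^{2} = 81^{2} = 6561$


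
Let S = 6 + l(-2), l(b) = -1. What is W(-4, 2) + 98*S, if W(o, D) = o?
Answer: 486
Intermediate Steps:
S = 5 (S = 6 - 1 = 5)
W(-4, 2) + 98*S = -4 + 98*5 = -4 + 490 = 486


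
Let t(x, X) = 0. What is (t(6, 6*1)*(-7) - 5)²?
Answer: 25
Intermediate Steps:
(t(6, 6*1)*(-7) - 5)² = (0*(-7) - 5)² = (0 - 5)² = (-5)² = 25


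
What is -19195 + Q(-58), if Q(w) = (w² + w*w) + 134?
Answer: -12333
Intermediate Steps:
Q(w) = 134 + 2*w² (Q(w) = (w² + w²) + 134 = 2*w² + 134 = 134 + 2*w²)
-19195 + Q(-58) = -19195 + (134 + 2*(-58)²) = -19195 + (134 + 2*3364) = -19195 + (134 + 6728) = -19195 + 6862 = -12333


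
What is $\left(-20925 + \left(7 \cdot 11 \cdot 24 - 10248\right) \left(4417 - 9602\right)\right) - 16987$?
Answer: $43516088$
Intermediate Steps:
$\left(-20925 + \left(7 \cdot 11 \cdot 24 - 10248\right) \left(4417 - 9602\right)\right) - 16987 = \left(-20925 + \left(77 \cdot 24 - 10248\right) \left(4417 - 9602\right)\right) - 16987 = \left(-20925 + \left(1848 - 10248\right) \left(-5185\right)\right) - 16987 = \left(-20925 - -43554000\right) - 16987 = \left(-20925 + 43554000\right) - 16987 = 43533075 - 16987 = 43516088$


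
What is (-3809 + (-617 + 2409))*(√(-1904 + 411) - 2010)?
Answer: 4054170 - 2017*I*√1493 ≈ 4.0542e+6 - 77936.0*I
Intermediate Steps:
(-3809 + (-617 + 2409))*(√(-1904 + 411) - 2010) = (-3809 + 1792)*(√(-1493) - 2010) = -2017*(I*√1493 - 2010) = -2017*(-2010 + I*√1493) = 4054170 - 2017*I*√1493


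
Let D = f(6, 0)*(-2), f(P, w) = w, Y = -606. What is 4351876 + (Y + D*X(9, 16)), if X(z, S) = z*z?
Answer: 4351270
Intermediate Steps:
D = 0 (D = 0*(-2) = 0)
X(z, S) = z**2
4351876 + (Y + D*X(9, 16)) = 4351876 + (-606 + 0*9**2) = 4351876 + (-606 + 0*81) = 4351876 + (-606 + 0) = 4351876 - 606 = 4351270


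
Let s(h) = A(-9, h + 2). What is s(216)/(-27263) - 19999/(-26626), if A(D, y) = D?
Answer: 545472371/725904638 ≈ 0.75144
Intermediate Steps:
s(h) = -9
s(216)/(-27263) - 19999/(-26626) = -9/(-27263) - 19999/(-26626) = -9*(-1/27263) - 19999*(-1/26626) = 9/27263 + 19999/26626 = 545472371/725904638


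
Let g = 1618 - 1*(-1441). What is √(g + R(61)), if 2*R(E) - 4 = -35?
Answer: √12174/2 ≈ 55.168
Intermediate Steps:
R(E) = -31/2 (R(E) = 2 + (½)*(-35) = 2 - 35/2 = -31/2)
g = 3059 (g = 1618 + 1441 = 3059)
√(g + R(61)) = √(3059 - 31/2) = √(6087/2) = √12174/2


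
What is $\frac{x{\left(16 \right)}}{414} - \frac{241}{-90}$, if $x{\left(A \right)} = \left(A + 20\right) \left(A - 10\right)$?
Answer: $\frac{6623}{2070} \approx 3.1995$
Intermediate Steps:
$x{\left(A \right)} = \left(-10 + A\right) \left(20 + A\right)$ ($x{\left(A \right)} = \left(20 + A\right) \left(-10 + A\right) = \left(-10 + A\right) \left(20 + A\right)$)
$\frac{x{\left(16 \right)}}{414} - \frac{241}{-90} = \frac{-200 + 16^{2} + 10 \cdot 16}{414} - \frac{241}{-90} = \left(-200 + 256 + 160\right) \frac{1}{414} - - \frac{241}{90} = 216 \cdot \frac{1}{414} + \frac{241}{90} = \frac{12}{23} + \frac{241}{90} = \frac{6623}{2070}$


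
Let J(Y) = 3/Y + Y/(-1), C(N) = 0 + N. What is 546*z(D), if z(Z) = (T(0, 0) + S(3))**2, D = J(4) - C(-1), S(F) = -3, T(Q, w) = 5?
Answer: 2184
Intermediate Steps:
C(N) = N
J(Y) = -Y + 3/Y (J(Y) = 3/Y + Y*(-1) = 3/Y - Y = -Y + 3/Y)
D = -9/4 (D = (-1*4 + 3/4) - 1*(-1) = (-4 + 3*(1/4)) + 1 = (-4 + 3/4) + 1 = -13/4 + 1 = -9/4 ≈ -2.2500)
z(Z) = 4 (z(Z) = (5 - 3)**2 = 2**2 = 4)
546*z(D) = 546*4 = 2184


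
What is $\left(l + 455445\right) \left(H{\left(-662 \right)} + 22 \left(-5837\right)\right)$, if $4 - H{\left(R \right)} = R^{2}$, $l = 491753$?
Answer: $-536733535492$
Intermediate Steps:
$H{\left(R \right)} = 4 - R^{2}$
$\left(l + 455445\right) \left(H{\left(-662 \right)} + 22 \left(-5837\right)\right) = \left(491753 + 455445\right) \left(\left(4 - \left(-662\right)^{2}\right) + 22 \left(-5837\right)\right) = 947198 \left(\left(4 - 438244\right) - 128414\right) = 947198 \left(-438240 - 128414\right) = 947198 \left(-566654\right) = -536733535492$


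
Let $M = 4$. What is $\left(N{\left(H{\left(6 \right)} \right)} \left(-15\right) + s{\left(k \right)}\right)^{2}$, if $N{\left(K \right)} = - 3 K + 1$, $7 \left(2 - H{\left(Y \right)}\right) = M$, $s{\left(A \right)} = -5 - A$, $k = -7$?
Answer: $\frac{128881}{49} \approx 2630.2$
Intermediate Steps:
$H{\left(Y \right)} = \frac{10}{7}$ ($H{\left(Y \right)} = 2 - \frac{4}{7} = \frac{10}{7}$)
$N{\left(K \right)} = 1 - 3 K$
$\left(N{\left(H{\left(6 \right)} \right)} \left(-15\right) + s{\left(k \right)}\right)^{2} = \left(\left(1 - \frac{30}{7}\right) \left(-15\right) - -2\right)^{2} = \left(\left(1 - \frac{30}{7}\right) \left(-15\right) + \left(-5 + 7\right)\right)^{2} = \left(\left(- \frac{23}{7}\right) \left(-15\right) + 2\right)^{2} = \left(\frac{345}{7} + 2\right)^{2} = \left(\frac{359}{7}\right)^{2} = \frac{128881}{49}$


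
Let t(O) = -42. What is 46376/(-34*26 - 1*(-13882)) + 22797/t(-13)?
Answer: -49061269/90986 ≈ -539.22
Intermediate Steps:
46376/(-34*26 - 1*(-13882)) + 22797/t(-13) = 46376/(-34*26 - 1*(-13882)) + 22797/(-42) = 46376/(-884 + 13882) + 22797*(-1/42) = 46376/12998 - 7599/14 = 46376*(1/12998) - 7599/14 = 23188/6499 - 7599/14 = -49061269/90986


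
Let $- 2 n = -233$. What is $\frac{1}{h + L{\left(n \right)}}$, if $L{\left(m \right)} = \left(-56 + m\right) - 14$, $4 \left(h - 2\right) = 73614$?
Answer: $\frac{1}{18452} \approx 5.4195 \cdot 10^{-5}$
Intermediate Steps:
$h = \frac{36811}{2}$ ($h = 2 + \frac{1}{4} \cdot 73614 = 2 + \frac{36807}{2} = \frac{36811}{2} \approx 18406.0$)
$n = \frac{233}{2}$ ($n = \left(- \frac{1}{2}\right) \left(-233\right) = \frac{233}{2} \approx 116.5$)
$L{\left(m \right)} = -70 + m$
$\frac{1}{h + L{\left(n \right)}} = \frac{1}{\frac{36811}{2} + \left(-70 + \frac{233}{2}\right)} = \frac{1}{\frac{36811}{2} + \frac{93}{2}} = \frac{1}{18452}$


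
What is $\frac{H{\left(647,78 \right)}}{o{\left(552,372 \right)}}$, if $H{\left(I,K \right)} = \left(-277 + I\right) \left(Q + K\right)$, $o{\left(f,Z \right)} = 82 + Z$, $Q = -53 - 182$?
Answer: $- \frac{29045}{227} \approx -127.95$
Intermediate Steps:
$Q = -235$
$H{\left(I,K \right)} = \left(-277 + I\right) \left(-235 + K\right)$
$\frac{H{\left(647,78 \right)}}{o{\left(552,372 \right)}} = \frac{65095 - 21606 - 152045 + 647 \cdot 78}{82 + 372} = \frac{65095 - 21606 - 152045 + 50466}{454} = \left(-58090\right) \frac{1}{454} = - \frac{29045}{227}$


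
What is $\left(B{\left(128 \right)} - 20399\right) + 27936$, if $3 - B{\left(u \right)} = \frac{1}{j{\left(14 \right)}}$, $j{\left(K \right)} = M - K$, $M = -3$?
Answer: $\frac{128181}{17} \approx 7540.1$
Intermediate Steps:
$j{\left(K \right)} = -3 - K$
$B{\left(u \right)} = \frac{52}{17}$ ($B{\left(u \right)} = 3 - \frac{1}{-3 - 14} = 3 - \frac{1}{-17} = 3 - - \frac{1}{17} = 3 + \frac{1}{17} = \frac{52}{17}$)
$\left(B{\left(128 \right)} - 20399\right) + 27936 = \left(\frac{52}{17} - 20399\right) + 27936 = - \frac{346731}{17} + 27936 = \frac{128181}{17}$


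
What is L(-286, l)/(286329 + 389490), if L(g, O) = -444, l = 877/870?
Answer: -148/225273 ≈ -0.00065698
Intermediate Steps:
l = 877/870 (l = 877*(1/870) = 877/870 ≈ 1.0080)
L(-286, l)/(286329 + 389490) = -444/(286329 + 389490) = -444/675819 = -444*1/675819 = -148/225273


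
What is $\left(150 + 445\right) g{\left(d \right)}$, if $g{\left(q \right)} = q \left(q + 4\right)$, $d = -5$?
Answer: $2975$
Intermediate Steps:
$g{\left(q \right)} = q \left(4 + q\right)$
$\left(150 + 445\right) g{\left(d \right)} = \left(150 + 445\right) \left(- 5 \left(4 - 5\right)\right) = 595 \left(\left(-5\right) \left(-1\right)\right) = 595 \cdot 5 = 2975$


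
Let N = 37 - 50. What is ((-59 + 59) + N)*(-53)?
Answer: 689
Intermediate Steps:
N = -13
((-59 + 59) + N)*(-53) = ((-59 + 59) - 13)*(-53) = (0 - 13)*(-53) = -13*(-53) = 689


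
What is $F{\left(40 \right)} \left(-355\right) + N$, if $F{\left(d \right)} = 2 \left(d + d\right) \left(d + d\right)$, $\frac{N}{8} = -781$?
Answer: $-4550248$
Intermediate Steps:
$N = -6248$ ($N = 8 \left(-781\right) = -6248$)
$F{\left(d \right)} = 8 d^{2}$ ($F{\left(d \right)} = 2 \cdot 2 d 2 d = 2 \cdot 4 d^{2} = 8 d^{2}$)
$F{\left(40 \right)} \left(-355\right) + N = 8 \cdot 40^{2} \left(-355\right) - 6248 = 8 \cdot 1600 \left(-355\right) - 6248 = 12800 \left(-355\right) - 6248 = -4544000 - 6248 = -4550248$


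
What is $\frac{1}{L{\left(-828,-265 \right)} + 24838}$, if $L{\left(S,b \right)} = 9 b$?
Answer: $\frac{1}{22453} \approx 4.4537 \cdot 10^{-5}$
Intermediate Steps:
$\frac{1}{L{\left(-828,-265 \right)} + 24838} = \frac{1}{9 \left(-265\right) + 24838} = \frac{1}{-2385 + 24838} = \frac{1}{22453}$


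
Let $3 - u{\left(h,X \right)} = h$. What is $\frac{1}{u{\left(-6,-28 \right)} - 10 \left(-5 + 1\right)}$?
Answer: $\frac{1}{49} \approx 0.020408$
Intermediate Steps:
$u{\left(h,X \right)} = 3 - h$
$\frac{1}{u{\left(-6,-28 \right)} - 10 \left(-5 + 1\right)} = \frac{1}{\left(3 - -6\right) - 10 \left(-5 + 1\right)} = \frac{1}{\left(3 + 6\right) - -40} = \frac{1}{9 + 40} = \frac{1}{49}$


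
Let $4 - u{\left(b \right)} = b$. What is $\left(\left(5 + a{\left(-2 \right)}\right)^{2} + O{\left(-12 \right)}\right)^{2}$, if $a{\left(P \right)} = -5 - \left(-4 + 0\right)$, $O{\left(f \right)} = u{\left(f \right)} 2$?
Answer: $2304$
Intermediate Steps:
$u{\left(b \right)} = 4 - b$
$O{\left(f \right)} = 8 - 2 f$ ($O{\left(f \right)} = \left(4 - f\right) 2 = 8 - 2 f$)
$a{\left(P \right)} = -1$ ($a{\left(P \right)} = -5 - -4 = -5 + 4 = -1$)
$\left(\left(5 + a{\left(-2 \right)}\right)^{2} + O{\left(-12 \right)}\right)^{2} = \left(\left(5 - 1\right)^{2} + \left(8 - -24\right)\right)^{2} = \left(4^{2} + \left(8 + 24\right)\right)^{2} = \left(16 + 32\right)^{2} = 48^{2} = 2304$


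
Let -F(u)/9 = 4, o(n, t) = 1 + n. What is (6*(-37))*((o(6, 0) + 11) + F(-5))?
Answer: 3996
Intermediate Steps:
F(u) = -36 (F(u) = -9*4 = -36)
(6*(-37))*((o(6, 0) + 11) + F(-5)) = (6*(-37))*(((1 + 6) + 11) - 36) = -222*((7 + 11) - 36) = -222*(18 - 36) = -222*(-18) = 3996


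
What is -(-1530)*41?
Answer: 62730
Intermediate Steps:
-(-1530)*41 = -1*(-62730) = 62730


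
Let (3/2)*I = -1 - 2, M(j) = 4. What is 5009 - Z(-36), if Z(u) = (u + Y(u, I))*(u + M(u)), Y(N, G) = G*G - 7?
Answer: 3761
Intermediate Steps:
I = -2 (I = 2*(-1 - 2)/3 = (⅔)*(-3) = -2)
Y(N, G) = -7 + G² (Y(N, G) = G² - 7 = -7 + G²)
Z(u) = (-3 + u)*(4 + u) (Z(u) = (u + (-7 + (-2)²))*(u + 4) = (u + (-7 + 4))*(4 + u) = (u - 3)*(4 + u) = (-3 + u)*(4 + u))
5009 - Z(-36) = 5009 - (-12 - 36 + (-36)²) = 5009 - (-12 - 36 + 1296) = 5009 - 1*1248 = 5009 - 1248 = 3761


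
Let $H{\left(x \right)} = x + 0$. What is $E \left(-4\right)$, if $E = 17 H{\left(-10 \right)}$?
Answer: $680$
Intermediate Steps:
$H{\left(x \right)} = x$
$E = -170$ ($E = 17 \left(-10\right) = -170$)
$E \left(-4\right) = \left(-170\right) \left(-4\right) = 680$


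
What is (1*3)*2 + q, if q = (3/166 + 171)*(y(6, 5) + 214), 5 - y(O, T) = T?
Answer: 3038121/83 ≈ 36604.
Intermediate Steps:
y(O, T) = 5 - T
q = 3037623/83 (q = (3/166 + 171)*((5 - 1*5) + 214) = (3*(1/166) + 171)*((5 - 5) + 214) = (3/166 + 171)*(0 + 214) = (28389/166)*214 = 3037623/83 ≈ 36598.)
(1*3)*2 + q = (1*3)*2 + 3037623/83 = 3*2 + 3037623/83 = 6 + 3037623/83 = 3038121/83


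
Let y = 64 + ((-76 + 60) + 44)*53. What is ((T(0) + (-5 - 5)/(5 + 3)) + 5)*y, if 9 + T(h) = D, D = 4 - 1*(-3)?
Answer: 2709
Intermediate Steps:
D = 7 (D = 4 + 3 = 7)
T(h) = -2 (T(h) = -9 + 7 = -2)
y = 1548 (y = 64 + (-16 + 44)*53 = 64 + 28*53 = 64 + 1484 = 1548)
((T(0) + (-5 - 5)/(5 + 3)) + 5)*y = ((-2 + (-5 - 5)/(5 + 3)) + 5)*1548 = ((-2 - 10/8) + 5)*1548 = ((-2 - 10*1/8) + 5)*1548 = ((-2 - 5/4) + 5)*1548 = (-13/4 + 5)*1548 = (7/4)*1548 = 2709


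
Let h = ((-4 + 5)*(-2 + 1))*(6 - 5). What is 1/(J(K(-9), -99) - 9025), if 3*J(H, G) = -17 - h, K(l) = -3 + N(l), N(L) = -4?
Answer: -3/27091 ≈ -0.00011074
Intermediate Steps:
h = -1 (h = (1*(-1))*1 = -1*1 = -1)
K(l) = -7 (K(l) = -3 - 4 = -7)
J(H, G) = -16/3 (J(H, G) = (-17 - 1*(-1))/3 = (-17 + 1)/3 = (⅓)*(-16) = -16/3)
1/(J(K(-9), -99) - 9025) = 1/(-16/3 - 9025) = 1/(-27091/3) = -3/27091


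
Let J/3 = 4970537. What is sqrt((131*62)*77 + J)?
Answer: 11*sqrt(128405) ≈ 3941.7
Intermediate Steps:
J = 14911611 (J = 3*4970537 = 14911611)
sqrt((131*62)*77 + J) = sqrt((131*62)*77 + 14911611) = sqrt(8122*77 + 14911611) = sqrt(625394 + 14911611) = sqrt(15537005) = 11*sqrt(128405)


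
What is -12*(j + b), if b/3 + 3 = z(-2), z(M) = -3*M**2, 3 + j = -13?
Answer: 732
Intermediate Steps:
j = -16 (j = -3 - 13 = -16)
b = -45 (b = -9 + 3*(-3*(-2)**2) = -9 + 3*(-3*4) = -9 + 3*(-12) = -9 - 36 = -45)
-12*(j + b) = -12*(-16 - 45) = -12*(-61) = 732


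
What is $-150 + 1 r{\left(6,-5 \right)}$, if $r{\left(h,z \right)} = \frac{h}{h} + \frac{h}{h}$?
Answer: $-148$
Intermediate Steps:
$r{\left(h,z \right)} = 2$ ($r{\left(h,z \right)} = 1 + 1 = 2$)
$-150 + 1 r{\left(6,-5 \right)} = -150 + 1 \cdot 2 = -150 + 2 = -148$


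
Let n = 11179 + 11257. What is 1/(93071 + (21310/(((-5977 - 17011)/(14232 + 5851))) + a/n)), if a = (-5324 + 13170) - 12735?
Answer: 18419956/1371434481497 ≈ 1.3431e-5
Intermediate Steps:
a = -4889 (a = 7846 - 12735 = -4889)
n = 22436
1/(93071 + (21310/(((-5977 - 17011)/(14232 + 5851))) + a/n)) = 1/(93071 + (21310/(((-5977 - 17011)/(14232 + 5851))) - 4889/22436)) = 1/(93071 + (21310/((-22988/20083)) - 4889*1/22436)) = 1/(93071 + (21310/((-22988*1/20083)) - 4889/22436)) = 1/(93071 + (21310/(-3284/2869) - 4889/22436)) = 1/(93071 + (21310*(-2869/3284) - 4889/22436)) = 1/(93071 + (-30569195/1642 - 4889/22436)) = 1/(93071 - 342929243379/18419956) = 1/(1371434481497/18419956) = 18419956/1371434481497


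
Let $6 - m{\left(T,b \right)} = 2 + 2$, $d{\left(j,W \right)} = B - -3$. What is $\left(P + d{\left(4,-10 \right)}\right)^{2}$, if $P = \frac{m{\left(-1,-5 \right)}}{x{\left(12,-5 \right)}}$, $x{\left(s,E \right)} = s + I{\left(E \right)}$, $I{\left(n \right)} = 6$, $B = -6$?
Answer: $\frac{676}{81} \approx 8.3457$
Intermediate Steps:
$d{\left(j,W \right)} = -3$ ($d{\left(j,W \right)} = -6 - -3 = -6 + 3 = -3$)
$m{\left(T,b \right)} = 2$ ($m{\left(T,b \right)} = 6 - \left(2 + 2\right) = 6 - 4 = 2$)
$x{\left(s,E \right)} = 6 + s$ ($x{\left(s,E \right)} = s + 6 = 6 + s$)
$P = \frac{1}{9}$ ($P = \frac{2}{6 + 12} = \frac{2}{18} = 2 \cdot \frac{1}{18} = \frac{1}{9} \approx 0.11111$)
$\left(P + d{\left(4,-10 \right)}\right)^{2} = \left(\frac{1}{9} - 3\right)^{2} = \left(- \frac{26}{9}\right)^{2} = \frac{676}{81}$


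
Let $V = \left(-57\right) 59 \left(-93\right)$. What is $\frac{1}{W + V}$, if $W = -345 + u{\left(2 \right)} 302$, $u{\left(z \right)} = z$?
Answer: $\frac{1}{313018} \approx 3.1947 \cdot 10^{-6}$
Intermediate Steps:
$V = 312759$ ($V = \left(-3363\right) \left(-93\right) = 312759$)
$W = 259$ ($W = -345 + 2 \cdot 302 = -345 + 604 = 259$)
$\frac{1}{W + V} = \frac{1}{259 + 312759} = \frac{1}{313018}$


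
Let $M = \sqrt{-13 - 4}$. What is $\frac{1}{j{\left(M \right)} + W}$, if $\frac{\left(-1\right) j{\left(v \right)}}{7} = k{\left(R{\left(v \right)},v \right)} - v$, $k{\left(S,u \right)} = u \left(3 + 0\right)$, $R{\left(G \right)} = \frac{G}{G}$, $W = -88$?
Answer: $\frac{i}{2 \left(- 44 i + 7 \sqrt{17}\right)} \approx -0.0079451 + 0.0052116 i$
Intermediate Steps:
$R{\left(G \right)} = 1$
$M = i \sqrt{17}$ ($M = \sqrt{-17} = i \sqrt{17} \approx 4.1231 i$)
$k{\left(S,u \right)} = 3 u$ ($k{\left(S,u \right)} = u 3 = 3 u$)
$j{\left(v \right)} = - 14 v$ ($j{\left(v \right)} = - 7 \left(3 v - v\right) = - 7 \cdot 2 v = - 14 v$)
$\frac{1}{j{\left(M \right)} + W} = \frac{1}{- 14 i \sqrt{17} - 88} = \frac{1}{-88 - 14 i \sqrt{17}}$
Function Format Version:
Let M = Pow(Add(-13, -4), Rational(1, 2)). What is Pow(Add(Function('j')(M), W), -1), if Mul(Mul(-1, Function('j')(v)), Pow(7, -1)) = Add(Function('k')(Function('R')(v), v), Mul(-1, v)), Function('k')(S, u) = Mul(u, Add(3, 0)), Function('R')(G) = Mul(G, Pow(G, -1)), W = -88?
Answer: Mul(Rational(1, 2), I, Pow(Add(Mul(-44, I), Mul(7, Pow(17, Rational(1, 2)))), -1)) ≈ Add(-0.0079451, Mul(0.0052116, I))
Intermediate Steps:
Function('R')(G) = 1
M = Mul(I, Pow(17, Rational(1, 2))) (M = Pow(-17, Rational(1, 2)) = Mul(I, Pow(17, Rational(1, 2))) ≈ Mul(4.1231, I))
Function('k')(S, u) = Mul(3, u) (Function('k')(S, u) = Mul(u, 3) = Mul(3, u))
Function('j')(v) = Mul(-14, v) (Function('j')(v) = Mul(-7, Add(Mul(3, v), Mul(-1, v))) = Mul(-7, Mul(2, v)) = Mul(-14, v))
Pow(Add(Function('j')(M), W), -1) = Pow(Add(Mul(-14, Mul(I, Pow(17, Rational(1, 2)))), -88), -1) = Pow(Add(Mul(-14, I, Pow(17, Rational(1, 2))), -88), -1) = Pow(Add(-88, Mul(-14, I, Pow(17, Rational(1, 2)))), -1)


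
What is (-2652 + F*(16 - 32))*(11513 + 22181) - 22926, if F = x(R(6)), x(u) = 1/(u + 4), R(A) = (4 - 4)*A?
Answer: -89514190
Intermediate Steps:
R(A) = 0 (R(A) = 0*A = 0)
x(u) = 1/(4 + u)
F = ¼ (F = 1/(4 + 0) = 1/4 = ¼ ≈ 0.25000)
(-2652 + F*(16 - 32))*(11513 + 22181) - 22926 = (-2652 + (16 - 32)/4)*(11513 + 22181) - 22926 = (-2652 + (¼)*(-16))*33694 - 22926 = (-2652 - 4)*33694 - 22926 = -2656*33694 - 22926 = -89491264 - 22926 = -89514190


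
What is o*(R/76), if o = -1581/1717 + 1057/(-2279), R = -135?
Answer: 10756260/4373401 ≈ 2.4595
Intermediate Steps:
o = -318704/230179 (o = -1581*1/1717 + 1057*(-1/2279) = -93/101 - 1057/2279 = -318704/230179 ≈ -1.3846)
o*(R/76) = -(-43025040)/(230179*76) = -318704/230179*(-135/76) = 10756260/4373401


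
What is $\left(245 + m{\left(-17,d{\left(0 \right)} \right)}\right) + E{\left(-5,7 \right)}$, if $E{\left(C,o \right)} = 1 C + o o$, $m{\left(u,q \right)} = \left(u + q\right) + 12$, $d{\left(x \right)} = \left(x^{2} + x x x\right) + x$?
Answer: $284$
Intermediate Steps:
$d{\left(x \right)} = x + x^{2} + x^{3}$ ($d{\left(x \right)} = \left(x^{2} + x^{2} x\right) + x = \left(x^{2} + x^{3}\right) + x = x + x^{2} + x^{3}$)
$m{\left(u,q \right)} = 12 + q + u$ ($m{\left(u,q \right)} = \left(q + u\right) + 12 = 12 + q + u$)
$E{\left(C,o \right)} = C + o^{2}$
$\left(245 + m{\left(-17,d{\left(0 \right)} \right)}\right) + E{\left(-5,7 \right)} = \left(245 + \left(12 + 0 \left(1 + 0 + 0^{2}\right) - 17\right)\right) - \left(5 - 7^{2}\right) = \left(245 + \left(12 + 0 \left(1 + 0 + 0\right) - 17\right)\right) + \left(-5 + 49\right) = \left(245 + \left(12 + 0 \cdot 1 - 17\right)\right) + 44 = \left(245 + \left(12 + 0 - 17\right)\right) + 44 = \left(245 - 5\right) + 44 = 240 + 44 = 284$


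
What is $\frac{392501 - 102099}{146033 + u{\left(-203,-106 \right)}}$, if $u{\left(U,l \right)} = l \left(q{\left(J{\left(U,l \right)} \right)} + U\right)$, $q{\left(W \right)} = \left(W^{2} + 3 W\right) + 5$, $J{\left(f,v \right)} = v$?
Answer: $- \frac{290402}{990287} \approx -0.29325$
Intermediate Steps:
$q{\left(W \right)} = 5 + W^{2} + 3 W$
$u{\left(U,l \right)} = l \left(5 + U + l^{2} + 3 l\right)$ ($u{\left(U,l \right)} = l \left(\left(5 + l^{2} + 3 l\right) + U\right) = l \left(5 + U + l^{2} + 3 l\right)$)
$\frac{392501 - 102099}{146033 + u{\left(-203,-106 \right)}} = \frac{392501 - 102099}{146033 - 106 \left(5 - 203 + \left(-106\right)^{2} + 3 \left(-106\right)\right)} = \frac{290402}{146033 - 106 \left(5 - 203 + 11236 - 318\right)} = \frac{290402}{146033 - 1136320} = \frac{290402}{-990287} = 290402 \left(- \frac{1}{990287}\right) = - \frac{290402}{990287}$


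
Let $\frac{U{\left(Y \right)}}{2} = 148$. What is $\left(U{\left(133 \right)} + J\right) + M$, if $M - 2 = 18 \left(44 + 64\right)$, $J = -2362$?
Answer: $-120$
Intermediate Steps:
$U{\left(Y \right)} = 296$ ($U{\left(Y \right)} = 2 \cdot 148 = 296$)
$M = 1946$ ($M = 2 + 18 \left(44 + 64\right) = 2 + 18 \cdot 108 = 2 + 1944 = 1946$)
$\left(U{\left(133 \right)} + J\right) + M = \left(296 - 2362\right) + 1946 = -2066 + 1946 = -120$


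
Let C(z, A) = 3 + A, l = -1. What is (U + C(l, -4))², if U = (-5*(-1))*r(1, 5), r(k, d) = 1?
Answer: 16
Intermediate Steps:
U = 5 (U = -5*(-1)*1 = 5*1 = 5)
(U + C(l, -4))² = (5 + (3 - 4))² = (5 - 1)² = 4² = 16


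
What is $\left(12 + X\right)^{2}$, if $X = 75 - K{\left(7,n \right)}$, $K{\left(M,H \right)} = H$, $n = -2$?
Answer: $7921$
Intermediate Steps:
$X = 77$ ($X = 75 - -2 = 75 + 2 = 77$)
$\left(12 + X\right)^{2} = \left(12 + 77\right)^{2} = 89^{2} = 7921$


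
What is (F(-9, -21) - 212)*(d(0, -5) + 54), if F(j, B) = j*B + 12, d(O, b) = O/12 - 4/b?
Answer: -3014/5 ≈ -602.80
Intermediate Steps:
d(O, b) = -4/b + O/12 (d(O, b) = O*(1/12) - 4/b = O/12 - 4/b = -4/b + O/12)
F(j, B) = 12 + B*j (F(j, B) = B*j + 12 = 12 + B*j)
(F(-9, -21) - 212)*(d(0, -5) + 54) = ((12 - 21*(-9)) - 212)*((-4/(-5) + (1/12)*0) + 54) = ((12 + 189) - 212)*((-4*(-1/5) + 0) + 54) = (201 - 212)*((4/5 + 0) + 54) = -11*(4/5 + 54) = -11*274/5 = -3014/5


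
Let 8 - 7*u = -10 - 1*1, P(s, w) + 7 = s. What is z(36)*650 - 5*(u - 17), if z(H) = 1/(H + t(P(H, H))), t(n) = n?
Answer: 570/7 ≈ 81.429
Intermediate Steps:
P(s, w) = -7 + s
z(H) = 1/(-7 + 2*H) (z(H) = 1/(H + (-7 + H)) = 1/(-7 + 2*H))
u = 19/7 (u = 8/7 - (-10 - 1*1)/7 = 8/7 - (-10 - 1)/7 = 8/7 - 1/7*(-11) = 8/7 + 11/7 = 19/7 ≈ 2.7143)
z(36)*650 - 5*(u - 17) = 650/(-7 + 2*36) - 5*(19/7 - 17) = 650/(-7 + 72) - 5*(-100/7) = 650/65 + 500/7 = (1/65)*650 + 500/7 = 10 + 500/7 = 570/7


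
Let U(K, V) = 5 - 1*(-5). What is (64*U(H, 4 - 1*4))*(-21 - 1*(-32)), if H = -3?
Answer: 7040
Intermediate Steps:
U(K, V) = 10 (U(K, V) = 5 + 5 = 10)
(64*U(H, 4 - 1*4))*(-21 - 1*(-32)) = (64*10)*(-21 - 1*(-32)) = 640*(-21 + 32) = 640*11 = 7040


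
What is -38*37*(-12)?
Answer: 16872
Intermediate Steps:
-38*37*(-12) = -1406*(-12) = 16872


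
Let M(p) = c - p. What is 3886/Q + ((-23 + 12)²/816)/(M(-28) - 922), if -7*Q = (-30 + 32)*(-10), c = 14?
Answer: 88787317/65280 ≈ 1360.1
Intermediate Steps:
M(p) = 14 - p
Q = 20/7 (Q = -(-30 + 32)*(-10)/7 = -2*(-10)/7 = -⅐*(-20) = 20/7 ≈ 2.8571)
3886/Q + ((-23 + 12)²/816)/(M(-28) - 922) = 3886/(20/7) + ((-23 + 12)²/816)/((14 - 1*(-28)) - 922) = 3886*(7/20) + ((-11)²*(1/816))/((14 + 28) - 922) = 13601/10 + (121*(1/816))/(42 - 922) = 13601/10 + (121/816)/(-880) = 13601/10 + (121/816)*(-1/880) = 13601/10 - 11/65280 = 88787317/65280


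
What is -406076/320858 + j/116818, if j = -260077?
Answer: -65442386117/18740994922 ≈ -3.4919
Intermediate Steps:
-406076/320858 + j/116818 = -406076/320858 - 260077/116818 = -406076*1/320858 - 260077*1/116818 = -203038/160429 - 260077/116818 = -65442386117/18740994922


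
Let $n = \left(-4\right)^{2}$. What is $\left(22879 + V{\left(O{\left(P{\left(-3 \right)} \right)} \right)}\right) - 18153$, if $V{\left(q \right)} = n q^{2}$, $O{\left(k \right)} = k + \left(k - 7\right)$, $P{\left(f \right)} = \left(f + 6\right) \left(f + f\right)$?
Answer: $34310$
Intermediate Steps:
$P{\left(f \right)} = 2 f \left(6 + f\right)$ ($P{\left(f \right)} = \left(6 + f\right) 2 f = 2 f \left(6 + f\right)$)
$O{\left(k \right)} = -7 + 2 k$ ($O{\left(k \right)} = k + \left(k - 7\right) = k + \left(-7 + k\right) = -7 + 2 k$)
$n = 16$
$V{\left(q \right)} = 16 q^{2}$
$\left(22879 + V{\left(O{\left(P{\left(-3 \right)} \right)} \right)}\right) - 18153 = \left(22879 + 16 \left(-7 + 2 \cdot 2 \left(-3\right) \left(6 - 3\right)\right)^{2}\right) - 18153 = \left(22879 + 16 \left(-7 + 2 \cdot 2 \left(-3\right) 3\right)^{2}\right) - 18153 = \left(22879 + 16 \left(-7 + 2 \left(-18\right)\right)^{2}\right) - 18153 = \left(22879 + 16 \left(-7 - 36\right)^{2}\right) - 18153 = \left(22879 + 16 \left(-43\right)^{2}\right) - 18153 = \left(22879 + 16 \cdot 1849\right) - 18153 = \left(22879 + 29584\right) - 18153 = 52463 - 18153 = 34310$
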